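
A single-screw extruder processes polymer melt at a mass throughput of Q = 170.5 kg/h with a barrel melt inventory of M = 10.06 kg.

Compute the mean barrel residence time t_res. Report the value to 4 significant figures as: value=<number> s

Q_s = Q / 3600 = 170.5 / 3600 = 0.0473611 kg/s
t_res = M / Q_s = 10.06 ÷ 0.0473611 = 212.411 s

value=212.4 s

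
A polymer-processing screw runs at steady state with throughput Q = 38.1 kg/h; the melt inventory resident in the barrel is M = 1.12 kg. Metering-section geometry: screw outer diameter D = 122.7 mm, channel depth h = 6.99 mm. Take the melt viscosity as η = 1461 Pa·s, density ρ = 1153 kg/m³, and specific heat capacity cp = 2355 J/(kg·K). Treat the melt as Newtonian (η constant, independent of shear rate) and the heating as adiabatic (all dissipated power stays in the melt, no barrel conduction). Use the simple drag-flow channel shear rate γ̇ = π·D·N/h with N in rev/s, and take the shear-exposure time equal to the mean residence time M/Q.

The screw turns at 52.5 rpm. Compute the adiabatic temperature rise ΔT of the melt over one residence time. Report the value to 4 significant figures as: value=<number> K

value=132.6 K

Q_s = Q / 3600 = 38.1 / 3600 = 0.0105833 kg/s
Mean residence time: t_res = M/Q_s = 1.12 kg / 0.0105833 kg/s = 105.827 s
Convert to SI: D = 0.1227 m, h = 0.00699 m, N = 52.5/60 = 0.875 rev/s
γ̇ = π D N / h = (π)(0.1227)(0.875) / 0.00699 = 48.2531 s⁻¹
Adiabatic rise: ΔT = η γ̇² t_res / (ρ cp) = 1461·(48.2531)²·105.827 / (1153·2355) = 132.579 K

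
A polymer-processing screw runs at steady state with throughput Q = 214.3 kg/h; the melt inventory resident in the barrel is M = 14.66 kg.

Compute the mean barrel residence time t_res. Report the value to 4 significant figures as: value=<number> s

Q_s = Q / 3600 = 214.3 / 3600 = 0.0595278 kg/s
t_res = M / Q_s = 14.66 ÷ 0.0595278 = 246.272 s

value=246.3 s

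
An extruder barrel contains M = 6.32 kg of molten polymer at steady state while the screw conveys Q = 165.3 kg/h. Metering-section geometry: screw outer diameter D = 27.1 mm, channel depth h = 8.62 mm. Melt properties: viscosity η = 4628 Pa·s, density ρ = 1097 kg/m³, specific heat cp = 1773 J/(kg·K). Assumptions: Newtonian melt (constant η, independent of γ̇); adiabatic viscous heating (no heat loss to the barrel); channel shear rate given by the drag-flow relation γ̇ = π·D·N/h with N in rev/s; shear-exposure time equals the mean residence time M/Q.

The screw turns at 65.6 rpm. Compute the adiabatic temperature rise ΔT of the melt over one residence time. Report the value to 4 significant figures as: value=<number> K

value=38.19 K

Convert throughput: Q = 165.3 kg/h = 165.3/3600 = 0.0459167 kg/s
t_res = M / Q_s = 6.32 / 0.0459167 = 137.641 s
D = 27.1 mm = 0.0271 m;  h = 8.62 mm = 0.00862 m;  N = 65.6 rpm / 60 = 1.09333 rev/s
Shear rate: γ̇ = πDN/h = π·0.0271·1.09333/0.00862 = 10.7985 s⁻¹
ΔT = η·γ̇²·t_res/(ρ·cp) = [4628 × 10.7985² × 137.641] / [1097 × 1773] = 38.1904 K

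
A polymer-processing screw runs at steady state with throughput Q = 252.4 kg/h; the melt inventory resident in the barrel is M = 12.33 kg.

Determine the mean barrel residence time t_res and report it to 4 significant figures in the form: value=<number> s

Convert throughput: Q = 252.4 kg/h = 252.4/3600 = 0.0701111 kg/s
t_res = M / Q_s = 12.33 ÷ 0.0701111 = 175.864 s

value=175.9 s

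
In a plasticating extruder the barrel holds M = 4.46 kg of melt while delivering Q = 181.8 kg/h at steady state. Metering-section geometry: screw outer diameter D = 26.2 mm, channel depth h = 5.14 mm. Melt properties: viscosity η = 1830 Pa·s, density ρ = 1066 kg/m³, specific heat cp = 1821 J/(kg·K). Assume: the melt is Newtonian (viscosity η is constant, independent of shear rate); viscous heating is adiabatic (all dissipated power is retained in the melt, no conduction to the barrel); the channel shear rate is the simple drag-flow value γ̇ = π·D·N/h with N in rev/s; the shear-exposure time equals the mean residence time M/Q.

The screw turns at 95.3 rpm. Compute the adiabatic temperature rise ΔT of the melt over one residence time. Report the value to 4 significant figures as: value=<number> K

value=53.86 K

Throughput in SI: Q_s = 181.8 kg/h ÷ 3600 s/h = 0.0505 kg/s
t_res = M / Q_s = 4.46 / 0.0505 = 88.3168 s
D = 26.2 mm = 0.0262 m;  h = 5.14 mm = 0.00514 m;  N = 95.3 rpm / 60 = 1.58833 rev/s
Shear rate: γ̇ = πDN/h = π·0.0262·1.58833/0.00514 = 25.4349 s⁻¹
ΔT = η·γ̇²·t_res/(ρ·cp) = [1830 × 25.4349² × 88.3168] / [1066 × 1821] = 53.8625 K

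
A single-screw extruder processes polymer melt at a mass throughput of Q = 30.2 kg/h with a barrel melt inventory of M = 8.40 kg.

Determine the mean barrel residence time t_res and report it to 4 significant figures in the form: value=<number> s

Throughput in SI: Q_s = 30.2 kg/h ÷ 3600 s/h = 0.00838889 kg/s
t_res = M / Q_s = 8.40 ÷ 0.00838889 = 1001.32 s

value=1001. s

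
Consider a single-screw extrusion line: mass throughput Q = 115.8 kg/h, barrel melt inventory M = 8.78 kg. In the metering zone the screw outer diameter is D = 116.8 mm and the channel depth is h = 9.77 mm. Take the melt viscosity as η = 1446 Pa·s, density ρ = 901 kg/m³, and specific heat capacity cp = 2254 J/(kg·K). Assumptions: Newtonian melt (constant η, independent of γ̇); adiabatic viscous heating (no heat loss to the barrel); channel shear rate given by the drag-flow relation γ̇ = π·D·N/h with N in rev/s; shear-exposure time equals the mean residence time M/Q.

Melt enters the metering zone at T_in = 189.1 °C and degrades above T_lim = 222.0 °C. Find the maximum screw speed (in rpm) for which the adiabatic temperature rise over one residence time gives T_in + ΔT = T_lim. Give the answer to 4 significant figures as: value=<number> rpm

Convert throughput: Q = 115.8 kg/h = 115.8/3600 = 0.0321667 kg/s
Mean residence time: t_res = M/Q_s = 8.78 kg / 0.0321667 kg/s = 272.953 s
Geometry in SI: D = 116.8 mm → 0.1168 m, h = 9.77 mm → 0.00977 m
ΔT_a = T_lim − T_in = 222.0 °C − 189.1 °C = 32.9 K
Invert ΔT = ηγ̇²t_res/(ρcp) for γ̇: γ̇_max² = ΔT_a ρ cp / (η t_res) = 32.9·901·2254 / (1446·272.953) = 169.285 s⁻²
γ̇_max = sqrt(169.285) = 13.0109 s⁻¹
Solve γ̇ = πDN/h for N: N_max = γ̇_max·h/(π·D) = 13.0109 × 0.00977 / (π × 0.1168) = 0.346426 rev/s = 20.7856 rpm

value=20.79 rpm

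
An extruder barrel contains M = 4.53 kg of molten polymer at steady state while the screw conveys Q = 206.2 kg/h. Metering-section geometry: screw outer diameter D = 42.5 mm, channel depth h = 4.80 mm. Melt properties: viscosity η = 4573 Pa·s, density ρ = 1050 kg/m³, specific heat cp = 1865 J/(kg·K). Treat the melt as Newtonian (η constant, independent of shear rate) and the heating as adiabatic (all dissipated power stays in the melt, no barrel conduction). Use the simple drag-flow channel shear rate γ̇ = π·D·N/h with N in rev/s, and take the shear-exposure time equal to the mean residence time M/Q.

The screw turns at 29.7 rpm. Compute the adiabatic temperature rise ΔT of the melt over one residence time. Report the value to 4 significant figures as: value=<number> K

Convert throughput: Q = 206.2 kg/h = 206.2/3600 = 0.0572778 kg/s
Mean residence time: t_res = M/Q_s = 4.53 kg / 0.0572778 kg/s = 79.0883 s
Convert to SI: D = 0.0425 m, h = 0.0048 m, N = 29.7/60 = 0.495 rev/s
γ̇ = π D N / h = (π)(0.0425)(0.495) / 0.0048 = 13.769 s⁻¹
Adiabatic rise: ΔT = η γ̇² t_res / (ρ cp) = 4573·(13.769)²·79.0883 / (1050·1865) = 35.0147 K

value=35.01 K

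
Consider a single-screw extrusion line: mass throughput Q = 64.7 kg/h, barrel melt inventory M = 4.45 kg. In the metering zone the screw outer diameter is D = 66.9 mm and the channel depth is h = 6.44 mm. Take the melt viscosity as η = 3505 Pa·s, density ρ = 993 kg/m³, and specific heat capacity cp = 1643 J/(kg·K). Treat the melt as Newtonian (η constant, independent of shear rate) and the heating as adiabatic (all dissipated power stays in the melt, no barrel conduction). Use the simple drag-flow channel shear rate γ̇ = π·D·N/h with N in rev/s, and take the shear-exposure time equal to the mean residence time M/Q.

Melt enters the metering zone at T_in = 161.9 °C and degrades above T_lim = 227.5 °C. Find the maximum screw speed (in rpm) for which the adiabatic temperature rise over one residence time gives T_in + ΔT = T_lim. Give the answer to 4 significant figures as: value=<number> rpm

Throughput in SI: Q_s = 64.7 kg/h ÷ 3600 s/h = 0.0179722 kg/s
t_res = M / Q_s = 4.45 ÷ 0.0179722 = 247.604 s
Geometry in SI: D = 66.9 mm → 0.0669 m, h = 6.44 mm → 0.00644 m
ΔT_a = T_lim − T_in = 227.5 °C − 161.9 °C = 65.6 K
γ̇_max² = ΔT_a·ρ·cp/(η·t_res) = 65.6·993·1643/(3505·247.604) = 123.323 s⁻²
Take the square root: γ̇_max = √(123.323) = 11.1051 s⁻¹
N_max = γ̇_max h / (πD) = 11.1051·0.00644/(π·0.0669) = 0.340277 rev/s → ×60 = 20.4166 rpm

value=20.42 rpm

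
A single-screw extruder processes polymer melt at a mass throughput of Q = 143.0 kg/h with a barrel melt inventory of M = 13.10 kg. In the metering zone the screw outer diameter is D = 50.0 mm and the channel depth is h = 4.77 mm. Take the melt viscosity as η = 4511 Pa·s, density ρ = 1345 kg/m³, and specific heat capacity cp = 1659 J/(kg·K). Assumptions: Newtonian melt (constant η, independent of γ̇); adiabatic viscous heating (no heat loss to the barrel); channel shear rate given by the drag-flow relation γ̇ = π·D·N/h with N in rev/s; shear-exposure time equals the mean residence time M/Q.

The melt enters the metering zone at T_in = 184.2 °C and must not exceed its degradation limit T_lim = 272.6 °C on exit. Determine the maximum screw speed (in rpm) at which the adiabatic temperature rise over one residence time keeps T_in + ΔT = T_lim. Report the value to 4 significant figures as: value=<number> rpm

value=20.98 rpm

Throughput in SI: Q_s = 143.0 kg/h ÷ 3600 s/h = 0.0397222 kg/s
t_res = M / Q_s = 13.10 / 0.0397222 = 329.79 s
Geometry in SI: D = 50.0 mm → 0.05 m, h = 4.77 mm → 0.00477 m
ΔT_a = T_lim − T_in = 272.6 °C − 184.2 °C = 88.4 K
Invert ΔT = ηγ̇²t_res/(ρcp) for γ̇: γ̇_max² = ΔT_a ρ cp / (η t_res) = 88.4·1345·1659 / (4511·329.79) = 132.59 s⁻²
γ̇_max = √132.59 = 11.5148 s⁻¹
Solve γ̇ = πDN/h for N: N_max = γ̇_max·h/(π·D) = 11.5148 × 0.00477 / (π × 0.05) = 0.349666 rev/s = 20.98 rpm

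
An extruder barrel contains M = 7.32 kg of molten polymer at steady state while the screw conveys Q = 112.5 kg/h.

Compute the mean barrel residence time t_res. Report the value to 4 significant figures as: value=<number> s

Convert throughput: Q = 112.5 kg/h = 112.5/3600 = 0.03125 kg/s
t_res = M / Q_s = 7.32 ÷ 0.03125 = 234.24 s

value=234.2 s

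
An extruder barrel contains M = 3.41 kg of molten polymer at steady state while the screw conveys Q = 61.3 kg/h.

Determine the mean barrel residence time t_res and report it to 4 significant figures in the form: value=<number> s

value=200.3 s

Q_s = Q / 3600 = 61.3 / 3600 = 0.0170278 kg/s
t_res = M / Q_s = 3.41 ÷ 0.0170278 = 200.261 s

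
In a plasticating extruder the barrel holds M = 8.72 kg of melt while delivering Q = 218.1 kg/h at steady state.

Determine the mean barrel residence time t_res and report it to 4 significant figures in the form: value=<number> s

value=143.9 s

Convert throughput: Q = 218.1 kg/h = 218.1/3600 = 0.0605833 kg/s
Mean residence time: t_res = M/Q_s = 8.72 kg / 0.0605833 kg/s = 143.934 s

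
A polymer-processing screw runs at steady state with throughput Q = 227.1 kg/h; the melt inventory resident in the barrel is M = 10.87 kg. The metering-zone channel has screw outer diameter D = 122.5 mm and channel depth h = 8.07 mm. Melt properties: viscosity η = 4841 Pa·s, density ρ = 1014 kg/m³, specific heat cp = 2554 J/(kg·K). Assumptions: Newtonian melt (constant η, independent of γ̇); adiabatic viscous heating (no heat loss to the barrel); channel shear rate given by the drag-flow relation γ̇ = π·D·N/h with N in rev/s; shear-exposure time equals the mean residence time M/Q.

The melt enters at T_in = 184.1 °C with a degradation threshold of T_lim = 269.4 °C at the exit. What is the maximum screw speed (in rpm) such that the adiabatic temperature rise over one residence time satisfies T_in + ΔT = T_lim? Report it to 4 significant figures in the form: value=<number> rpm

Convert throughput: Q = 227.1 kg/h = 227.1/3600 = 0.0630833 kg/s
t_res = M / Q_s = 10.87 / 0.0630833 = 172.312 s
Geometry in SI: D = 122.5 mm → 0.1225 m, h = 8.07 mm → 0.00807 m
Allowable rise: ΔT_a = T_lim − T_in = 269.4 − 184.1 = 85.3 K
γ̇_max² = ΔT_a·ρ·cp/(η·t_res) = 85.3·1014·2554/(4841·172.312) = 264.824 s⁻²
Take the square root: γ̇_max = √(264.824) = 16.2734 s⁻¹
Solve γ̇ = πDN/h for N: N_max = γ̇_max·h/(π·D) = 16.2734 × 0.00807 / (π × 0.1225) = 0.341245 rev/s = 20.4747 rpm

value=20.47 rpm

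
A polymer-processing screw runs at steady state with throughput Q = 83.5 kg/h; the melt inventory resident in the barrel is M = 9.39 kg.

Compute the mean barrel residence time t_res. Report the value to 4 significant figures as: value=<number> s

value=404.8 s

Convert throughput: Q = 83.5 kg/h = 83.5/3600 = 0.0231944 kg/s
Mean residence time: t_res = M/Q_s = 9.39 kg / 0.0231944 kg/s = 404.838 s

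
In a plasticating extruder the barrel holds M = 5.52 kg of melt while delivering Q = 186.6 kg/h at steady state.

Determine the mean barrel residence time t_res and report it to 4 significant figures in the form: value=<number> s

value=106.5 s

Throughput in SI: Q_s = 186.6 kg/h ÷ 3600 s/h = 0.0518333 kg/s
Mean residence time: t_res = M/Q_s = 5.52 kg / 0.0518333 kg/s = 106.495 s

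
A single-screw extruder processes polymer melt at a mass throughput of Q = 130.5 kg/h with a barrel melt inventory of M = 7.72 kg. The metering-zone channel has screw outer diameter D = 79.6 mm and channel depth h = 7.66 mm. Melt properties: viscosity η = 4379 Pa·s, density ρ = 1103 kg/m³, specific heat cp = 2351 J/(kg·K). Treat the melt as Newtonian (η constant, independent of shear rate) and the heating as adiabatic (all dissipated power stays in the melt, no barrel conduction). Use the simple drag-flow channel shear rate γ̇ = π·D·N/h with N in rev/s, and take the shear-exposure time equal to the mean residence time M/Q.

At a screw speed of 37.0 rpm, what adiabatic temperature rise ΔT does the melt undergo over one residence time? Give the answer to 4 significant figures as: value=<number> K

value=145.8 K

Throughput in SI: Q_s = 130.5 kg/h ÷ 3600 s/h = 0.03625 kg/s
Mean residence time: t_res = M/Q_s = 7.72 kg / 0.03625 kg/s = 212.966 s
Geometry in metres: D = 79.6 mm → 0.0796 m, h = 7.66 mm → 0.00766 m; screw speed N = 37.0 rpm = 0.616667 rev/s
γ̇ = π D N / h = (π)(0.0796)(0.616667) / 0.00766 = 20.1319 s⁻¹
Adiabatic rise: ΔT = η γ̇² t_res / (ρ cp) = 4379·(20.1319)²·212.966 / (1103·2351) = 145.756 K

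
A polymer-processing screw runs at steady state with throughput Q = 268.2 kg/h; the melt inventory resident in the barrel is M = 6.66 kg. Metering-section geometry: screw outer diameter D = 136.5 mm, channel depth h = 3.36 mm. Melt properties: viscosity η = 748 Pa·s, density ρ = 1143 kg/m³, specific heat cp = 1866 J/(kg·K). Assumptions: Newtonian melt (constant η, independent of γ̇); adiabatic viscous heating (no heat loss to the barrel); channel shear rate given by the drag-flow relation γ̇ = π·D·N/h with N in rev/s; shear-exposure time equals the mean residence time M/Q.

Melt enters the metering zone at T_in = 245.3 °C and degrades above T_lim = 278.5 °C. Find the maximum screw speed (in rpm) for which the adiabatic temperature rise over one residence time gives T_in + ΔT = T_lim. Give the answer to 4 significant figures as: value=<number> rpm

value=15.30 rpm

Q_s = Q / 3600 = 268.2 / 3600 = 0.0745 kg/s
t_res = M / Q_s = 6.66 ÷ 0.0745 = 89.396 s
D = 136.5 mm = 0.1365 m;  h = 3.36 mm = 0.00336 m
Allowable rise: ΔT_a = T_lim − T_in = 278.5 − 245.3 = 33.2 K
γ̇_max² = ΔT_a·ρ·cp / (η·t_res) = [33.2 × 1143 × 1866] / [748 × 89.396] = 1058.95 s⁻²
Take the square root: γ̇_max = √(1058.95) = 32.5415 s⁻¹
N_max = γ̇_max h / (πD) = 32.5415·0.00336/(π·0.1365) = 0.254973 rev/s → ×60 = 15.2984 rpm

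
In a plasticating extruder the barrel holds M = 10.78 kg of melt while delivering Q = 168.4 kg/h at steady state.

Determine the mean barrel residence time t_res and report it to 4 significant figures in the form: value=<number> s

value=230.5 s

Convert throughput: Q = 168.4 kg/h = 168.4/3600 = 0.0467778 kg/s
t_res = M / Q_s = 10.78 / 0.0467778 = 230.451 s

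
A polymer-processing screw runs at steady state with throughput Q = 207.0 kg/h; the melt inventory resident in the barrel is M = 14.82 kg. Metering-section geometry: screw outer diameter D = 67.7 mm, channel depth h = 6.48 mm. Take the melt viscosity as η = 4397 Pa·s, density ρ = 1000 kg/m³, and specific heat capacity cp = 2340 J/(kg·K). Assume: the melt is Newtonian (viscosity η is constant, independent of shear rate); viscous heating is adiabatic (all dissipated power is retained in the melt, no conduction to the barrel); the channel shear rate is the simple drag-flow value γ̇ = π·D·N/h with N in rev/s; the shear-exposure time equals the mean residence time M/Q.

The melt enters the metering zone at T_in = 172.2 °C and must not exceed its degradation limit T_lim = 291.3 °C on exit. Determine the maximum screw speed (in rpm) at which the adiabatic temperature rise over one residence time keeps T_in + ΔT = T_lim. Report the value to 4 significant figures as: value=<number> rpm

value=28.67 rpm

Convert throughput: Q = 207.0 kg/h = 207.0/3600 = 0.0575 kg/s
Mean residence time: t_res = M/Q_s = 14.82 kg / 0.0575 kg/s = 257.739 s
Geometry in SI: D = 67.7 mm → 0.0677 m, h = 6.48 mm → 0.00648 m
ΔT_a = T_lim − T_in = 291.3 °C − 172.2 °C = 119.1 K
Invert ΔT = ηγ̇²t_res/(ρcp) for γ̇: γ̇_max² = ΔT_a ρ cp / (η t_res) = 119.1·1000·2340 / (4397·257.739) = 245.918 s⁻²
Take the square root: γ̇_max = √(245.918) = 15.6818 s⁻¹
N_max = γ̇_max h / (πD) = 15.6818·0.00648/(π·0.0677) = 0.477784 rev/s → ×60 = 28.6671 rpm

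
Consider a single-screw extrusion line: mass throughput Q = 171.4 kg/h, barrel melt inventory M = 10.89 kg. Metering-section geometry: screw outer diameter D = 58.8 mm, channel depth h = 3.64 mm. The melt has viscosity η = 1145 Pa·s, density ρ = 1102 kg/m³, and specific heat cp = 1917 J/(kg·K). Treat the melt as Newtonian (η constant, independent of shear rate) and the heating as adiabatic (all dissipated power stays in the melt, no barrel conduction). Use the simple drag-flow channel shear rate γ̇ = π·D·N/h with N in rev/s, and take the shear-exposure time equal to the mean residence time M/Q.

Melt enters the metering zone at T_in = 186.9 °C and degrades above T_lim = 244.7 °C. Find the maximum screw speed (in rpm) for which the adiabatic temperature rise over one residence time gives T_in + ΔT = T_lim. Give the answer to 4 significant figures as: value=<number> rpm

value=25.53 rpm

Throughput in SI: Q_s = 171.4 kg/h ÷ 3600 s/h = 0.0476111 kg/s
t_res = M / Q_s = 10.89 ÷ 0.0476111 = 228.728 s
Convert to metres: D = 0.0588 m, h = 0.00364 m
ΔT_a = T_lim − T_in = 244.7 − 186.9 = 57.8 K
γ̇_max² = ΔT_a·ρ·cp/(η·t_res) = 57.8·1102·1917/(1145·228.728) = 466.237 s⁻²
Take the square root: γ̇_max = √(466.237) = 21.5925 s⁻¹
N_max = γ̇_max·h / (π·D) = 21.5925 · 0.00364 / (π · 0.0588) = 0.425478 rev/s = 25.5287 rpm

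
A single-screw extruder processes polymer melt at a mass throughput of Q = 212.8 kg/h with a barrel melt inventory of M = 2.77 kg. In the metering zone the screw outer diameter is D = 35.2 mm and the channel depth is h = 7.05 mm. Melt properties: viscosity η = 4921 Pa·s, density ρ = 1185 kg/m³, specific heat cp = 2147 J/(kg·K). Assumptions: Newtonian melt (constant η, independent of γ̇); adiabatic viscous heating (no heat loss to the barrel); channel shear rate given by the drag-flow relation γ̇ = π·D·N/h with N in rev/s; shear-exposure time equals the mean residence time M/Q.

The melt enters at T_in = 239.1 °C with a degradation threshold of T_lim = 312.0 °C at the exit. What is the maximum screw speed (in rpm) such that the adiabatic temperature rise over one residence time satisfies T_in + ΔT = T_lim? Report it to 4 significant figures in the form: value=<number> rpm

value=108.5 rpm

Q_s = Q / 3600 = 212.8 / 3600 = 0.0591111 kg/s
t_res = M / Q_s = 2.77 ÷ 0.0591111 = 46.8609 s
Convert to metres: D = 0.0352 m, h = 0.00705 m
Allowable rise: ΔT_a = T_lim − T_in = 312.0 − 239.1 = 72.9 K
γ̇_max² = ΔT_a·ρ·cp / (η·t_res) = [72.9 × 1185 × 2147] / [4921 × 46.8609] = 804.292 s⁻²
γ̇_max = sqrt(804.292) = 28.36 s⁻¹
N_max = γ̇_max·h / (π·D) = 28.36 · 0.00705 / (π · 0.0352) = 1.80802 rev/s = 108.481 rpm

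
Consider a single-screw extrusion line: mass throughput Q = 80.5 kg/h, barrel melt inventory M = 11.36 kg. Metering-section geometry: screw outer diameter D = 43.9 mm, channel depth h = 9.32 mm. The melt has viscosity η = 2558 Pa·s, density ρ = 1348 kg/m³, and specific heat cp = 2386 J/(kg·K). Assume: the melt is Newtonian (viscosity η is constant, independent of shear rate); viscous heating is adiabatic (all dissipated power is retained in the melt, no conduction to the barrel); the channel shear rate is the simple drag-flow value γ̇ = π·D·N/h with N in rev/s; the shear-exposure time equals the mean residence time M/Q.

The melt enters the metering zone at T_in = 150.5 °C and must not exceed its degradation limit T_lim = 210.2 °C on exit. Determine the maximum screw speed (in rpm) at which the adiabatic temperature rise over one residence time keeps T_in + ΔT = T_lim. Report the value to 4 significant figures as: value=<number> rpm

Q_s = Q / 3600 = 80.5 / 3600 = 0.0223611 kg/s
t_res = M / Q_s = 11.36 / 0.0223611 = 508.025 s
Convert to metres: D = 0.0439 m, h = 0.00932 m
Allowable rise: ΔT_a = T_lim − T_in = 210.2 − 150.5 = 59.7 K
Invert ΔT = ηγ̇²t_res/(ρcp) for γ̇: γ̇_max² = ΔT_a ρ cp / (η t_res) = 59.7·1348·2386 / (2558·508.025) = 147.757 s⁻²
Take the square root: γ̇_max = √(147.757) = 12.1555 s⁻¹
Solve γ̇ = πDN/h for N: N_max = γ̇_max·h/(π·D) = 12.1555 × 0.00932 / (π × 0.0439) = 0.82144 rev/s = 49.2864 rpm

value=49.29 rpm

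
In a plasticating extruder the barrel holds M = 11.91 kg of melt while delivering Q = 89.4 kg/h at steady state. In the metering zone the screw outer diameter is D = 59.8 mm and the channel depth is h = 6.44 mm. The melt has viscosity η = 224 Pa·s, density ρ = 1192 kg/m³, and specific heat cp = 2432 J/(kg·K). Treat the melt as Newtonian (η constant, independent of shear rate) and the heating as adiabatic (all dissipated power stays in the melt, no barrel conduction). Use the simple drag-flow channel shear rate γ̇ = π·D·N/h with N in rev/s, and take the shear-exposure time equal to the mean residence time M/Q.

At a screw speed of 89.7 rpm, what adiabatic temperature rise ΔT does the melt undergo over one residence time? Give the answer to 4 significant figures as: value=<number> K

Q_s = Q / 3600 = 89.4 / 3600 = 0.0248333 kg/s
t_res = M / Q_s = 11.91 / 0.0248333 = 479.597 s
Convert to SI: D = 0.0598 m, h = 0.00644 m, N = 89.7/60 = 1.495 rev/s
γ̇ = π·D·N / h = π · 0.0598 · 1.495 / 0.00644 = 43.612 s⁻¹
ΔT = η·γ̇²·t_res/(ρ·cp) = [224 × 43.612² × 479.597] / [1192 × 2432] = 70.4852 K

value=70.49 K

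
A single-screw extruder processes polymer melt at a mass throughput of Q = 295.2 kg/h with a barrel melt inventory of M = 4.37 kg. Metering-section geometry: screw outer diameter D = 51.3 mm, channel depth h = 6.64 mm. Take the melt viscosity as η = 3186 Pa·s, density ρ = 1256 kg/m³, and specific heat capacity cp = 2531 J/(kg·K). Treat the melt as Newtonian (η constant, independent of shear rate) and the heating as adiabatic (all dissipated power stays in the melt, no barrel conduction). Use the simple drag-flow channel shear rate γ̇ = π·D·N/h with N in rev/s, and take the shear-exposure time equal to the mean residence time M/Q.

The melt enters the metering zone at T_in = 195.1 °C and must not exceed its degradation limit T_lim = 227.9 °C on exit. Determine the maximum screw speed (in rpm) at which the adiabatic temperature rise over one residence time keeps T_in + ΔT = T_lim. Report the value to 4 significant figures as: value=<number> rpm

Convert throughput: Q = 295.2 kg/h = 295.2/3600 = 0.082 kg/s
t_res = M / Q_s = 4.37 / 0.082 = 53.2927 s
Geometry in SI: D = 51.3 mm → 0.0513 m, h = 6.64 mm → 0.00664 m
ΔT_a = T_lim − T_in = 227.9 °C − 195.1 °C = 32.8 K
γ̇_max² = ΔT_a·ρ·cp / (η·t_res) = [32.8 × 1256 × 2531] / [3186 × 53.2927] = 614.104 s⁻²
Take the square root: γ̇_max = √(614.104) = 24.7811 s⁻¹
N_max = γ̇_max h / (πD) = 24.7811·0.00664/(π·0.0513) = 1.02099 rev/s → ×60 = 61.2595 rpm

value=61.26 rpm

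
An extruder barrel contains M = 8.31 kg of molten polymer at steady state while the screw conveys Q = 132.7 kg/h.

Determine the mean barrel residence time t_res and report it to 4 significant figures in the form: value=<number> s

value=225.4 s

Convert throughput: Q = 132.7 kg/h = 132.7/3600 = 0.0368611 kg/s
t_res = M / Q_s = 8.31 ÷ 0.0368611 = 225.441 s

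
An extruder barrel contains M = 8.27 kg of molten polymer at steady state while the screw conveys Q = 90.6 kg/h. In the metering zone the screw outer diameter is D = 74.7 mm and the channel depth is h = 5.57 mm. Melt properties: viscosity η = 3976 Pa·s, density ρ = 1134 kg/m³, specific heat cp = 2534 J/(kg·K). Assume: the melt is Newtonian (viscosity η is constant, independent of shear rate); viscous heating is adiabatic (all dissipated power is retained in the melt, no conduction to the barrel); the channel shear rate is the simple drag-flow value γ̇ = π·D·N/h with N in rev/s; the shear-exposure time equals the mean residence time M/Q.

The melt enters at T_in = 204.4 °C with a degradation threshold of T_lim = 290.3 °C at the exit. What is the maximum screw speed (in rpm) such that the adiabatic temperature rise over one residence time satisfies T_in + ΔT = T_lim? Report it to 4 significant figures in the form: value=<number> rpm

Convert throughput: Q = 90.6 kg/h = 90.6/3600 = 0.0251667 kg/s
t_res = M / Q_s = 8.27 ÷ 0.0251667 = 328.609 s
Convert to metres: D = 0.0747 m, h = 0.00557 m
ΔT_a = T_lim − T_in = 290.3 °C − 204.4 °C = 85.9 K
Invert ΔT = ηγ̇²t_res/(ρcp) for γ̇: γ̇_max² = ΔT_a ρ cp / (η t_res) = 85.9·1134·2534 / (3976·328.609) = 188.924 s⁻²
γ̇_max = sqrt(188.924) = 13.745 s⁻¹
N_max = γ̇_max·h / (π·D) = 13.745 · 0.00557 / (π · 0.0747) = 0.326233 rev/s = 19.574 rpm

value=19.57 rpm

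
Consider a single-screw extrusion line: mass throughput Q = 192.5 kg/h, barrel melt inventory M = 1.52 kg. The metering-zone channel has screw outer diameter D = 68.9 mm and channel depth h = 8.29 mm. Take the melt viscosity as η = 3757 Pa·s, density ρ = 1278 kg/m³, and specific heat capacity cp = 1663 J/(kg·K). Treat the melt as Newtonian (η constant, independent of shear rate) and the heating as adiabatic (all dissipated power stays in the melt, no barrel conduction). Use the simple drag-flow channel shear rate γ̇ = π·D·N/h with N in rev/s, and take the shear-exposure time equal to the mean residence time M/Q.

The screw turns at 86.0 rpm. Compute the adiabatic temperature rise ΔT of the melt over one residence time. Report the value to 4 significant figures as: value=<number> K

Q_s = Q / 3600 = 192.5 / 3600 = 0.0534722 kg/s
t_res = M / Q_s = 1.52 / 0.0534722 = 28.426 s
Geometry in metres: D = 68.9 mm → 0.0689 m, h = 8.29 mm → 0.00829 m; screw speed N = 86.0 rpm = 1.43333 rev/s
Shear rate: γ̇ = πDN/h = π·0.0689·1.43333/0.00829 = 37.425 s⁻¹
ΔT = η·γ̇²·t_res/(ρ·cp) = [3757 × 37.425² × 28.426] / [1278 × 1663] = 70.3813 K

value=70.38 K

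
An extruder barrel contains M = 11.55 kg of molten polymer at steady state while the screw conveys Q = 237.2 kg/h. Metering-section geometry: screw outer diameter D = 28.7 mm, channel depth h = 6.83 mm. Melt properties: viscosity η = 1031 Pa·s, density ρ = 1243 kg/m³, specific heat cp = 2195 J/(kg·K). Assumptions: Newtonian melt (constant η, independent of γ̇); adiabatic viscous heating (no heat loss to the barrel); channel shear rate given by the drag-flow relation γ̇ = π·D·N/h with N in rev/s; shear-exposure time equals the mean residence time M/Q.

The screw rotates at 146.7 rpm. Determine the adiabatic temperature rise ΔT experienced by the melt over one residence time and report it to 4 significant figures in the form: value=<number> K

value=69.01 K

Convert throughput: Q = 237.2 kg/h = 237.2/3600 = 0.0658889 kg/s
t_res = M / Q_s = 11.55 / 0.0658889 = 175.295 s
Convert to SI: D = 0.0287 m, h = 0.00683 m, N = 146.7/60 = 2.445 rev/s
γ̇ = π D N / h = (π)(0.0287)(2.445) / 0.00683 = 32.2768 s⁻¹
ΔT = η·γ̇²·t_res / (ρ·cp) = 1031 · (32.2768)² · 175.295 / (1243 · 2195) = 69.0085 K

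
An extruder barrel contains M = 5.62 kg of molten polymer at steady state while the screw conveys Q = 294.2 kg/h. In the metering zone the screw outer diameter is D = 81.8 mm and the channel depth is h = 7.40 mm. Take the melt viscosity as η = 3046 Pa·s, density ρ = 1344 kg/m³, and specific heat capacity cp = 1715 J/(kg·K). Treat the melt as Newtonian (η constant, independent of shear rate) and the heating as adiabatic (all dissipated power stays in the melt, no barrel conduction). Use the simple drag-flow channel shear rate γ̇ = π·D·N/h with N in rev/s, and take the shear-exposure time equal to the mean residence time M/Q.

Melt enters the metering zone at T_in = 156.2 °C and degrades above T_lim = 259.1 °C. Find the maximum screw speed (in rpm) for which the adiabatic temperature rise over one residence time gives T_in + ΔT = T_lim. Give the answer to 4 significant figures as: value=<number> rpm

value=58.14 rpm

Convert throughput: Q = 294.2 kg/h = 294.2/3600 = 0.0817222 kg/s
Mean residence time: t_res = M/Q_s = 5.62 kg / 0.0817222 kg/s = 68.7695 s
Convert to metres: D = 0.0818 m, h = 0.0074 m
Allowable rise: ΔT_a = T_lim − T_in = 259.1 − 156.2 = 102.9 K
Invert ΔT = ηγ̇²t_res/(ρcp) for γ̇: γ̇_max² = ΔT_a ρ cp / (η t_res) = 102.9·1344·1715 / (3046·68.7695) = 1132.28 s⁻²
γ̇_max = √1132.28 = 33.6493 s⁻¹
N_max = γ̇_max·h / (π·D) = 33.6493 · 0.0074 / (π · 0.0818) = 0.968958 rev/s = 58.1375 rpm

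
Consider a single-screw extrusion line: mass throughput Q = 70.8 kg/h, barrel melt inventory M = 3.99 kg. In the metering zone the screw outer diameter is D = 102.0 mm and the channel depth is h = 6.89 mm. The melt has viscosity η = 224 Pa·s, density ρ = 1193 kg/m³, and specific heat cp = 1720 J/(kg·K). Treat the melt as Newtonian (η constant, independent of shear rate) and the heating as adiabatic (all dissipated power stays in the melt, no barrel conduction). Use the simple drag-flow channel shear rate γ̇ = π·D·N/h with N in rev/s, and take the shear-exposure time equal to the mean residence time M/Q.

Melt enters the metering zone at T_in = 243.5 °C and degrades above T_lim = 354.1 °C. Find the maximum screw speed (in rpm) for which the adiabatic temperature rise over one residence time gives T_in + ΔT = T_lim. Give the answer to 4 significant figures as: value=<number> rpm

Throughput in SI: Q_s = 70.8 kg/h ÷ 3600 s/h = 0.0196667 kg/s
t_res = M / Q_s = 3.99 / 0.0196667 = 202.881 s
Geometry in SI: D = 102.0 mm → 0.102 m, h = 6.89 mm → 0.00689 m
Allowable rise: ΔT_a = T_lim − T_in = 354.1 − 243.5 = 110.6 K
γ̇_max² = ΔT_a·ρ·cp / (η·t_res) = [110.6 × 1193 × 1720] / [224 × 202.881] = 4993.83 s⁻²
γ̇_max = √4993.83 = 70.667 s⁻¹
Solve γ̇ = πDN/h for N: N_max = γ̇_max·h/(π·D) = 70.667 × 0.00689 / (π × 0.102) = 1.51945 rev/s = 91.1669 rpm

value=91.17 rpm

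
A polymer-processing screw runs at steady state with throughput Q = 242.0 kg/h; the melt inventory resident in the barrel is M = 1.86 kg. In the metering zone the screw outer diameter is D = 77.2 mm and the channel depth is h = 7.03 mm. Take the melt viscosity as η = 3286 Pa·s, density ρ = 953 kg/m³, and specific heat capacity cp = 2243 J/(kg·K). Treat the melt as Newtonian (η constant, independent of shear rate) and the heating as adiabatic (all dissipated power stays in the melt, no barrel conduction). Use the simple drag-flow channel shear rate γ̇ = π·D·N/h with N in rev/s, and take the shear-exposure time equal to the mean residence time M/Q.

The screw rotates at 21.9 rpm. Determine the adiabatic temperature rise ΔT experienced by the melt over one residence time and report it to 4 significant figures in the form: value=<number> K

Q_s = Q / 3600 = 242.0 / 3600 = 0.0672222 kg/s
t_res = M / Q_s = 1.86 / 0.0672222 = 27.6694 s
Convert to SI: D = 0.0772 m, h = 0.00703 m, N = 21.9/60 = 0.365 rev/s
γ̇ = π·D·N / h = π · 0.0772 · 0.365 / 0.00703 = 12.5923 s⁻¹
Adiabatic rise: ΔT = η γ̇² t_res / (ρ cp) = 3286·(12.5923)²·27.6694 / (953·2243) = 6.74458 K

value=6.745 K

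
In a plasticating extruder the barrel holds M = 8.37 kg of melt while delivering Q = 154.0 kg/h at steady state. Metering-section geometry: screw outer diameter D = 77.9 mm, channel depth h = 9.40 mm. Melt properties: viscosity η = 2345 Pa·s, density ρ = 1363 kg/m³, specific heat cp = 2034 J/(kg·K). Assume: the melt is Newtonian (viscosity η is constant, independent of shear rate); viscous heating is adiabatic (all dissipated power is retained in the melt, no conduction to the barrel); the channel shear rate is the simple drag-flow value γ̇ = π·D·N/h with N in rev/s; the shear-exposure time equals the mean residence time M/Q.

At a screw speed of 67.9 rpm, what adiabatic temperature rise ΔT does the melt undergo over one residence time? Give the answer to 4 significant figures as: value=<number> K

value=143.7 K

Q_s = Q / 3600 = 154.0 / 3600 = 0.0427778 kg/s
Mean residence time: t_res = M/Q_s = 8.37 kg / 0.0427778 kg/s = 195.662 s
Convert to SI: D = 0.0779 m, h = 0.0094 m, N = 67.9/60 = 1.13167 rev/s
Shear rate: γ̇ = πDN/h = π·0.0779·1.13167/0.0094 = 29.4631 s⁻¹
ΔT = η·γ̇²·t_res/(ρ·cp) = [2345 × 29.4631² × 195.662] / [1363 × 2034] = 143.668 K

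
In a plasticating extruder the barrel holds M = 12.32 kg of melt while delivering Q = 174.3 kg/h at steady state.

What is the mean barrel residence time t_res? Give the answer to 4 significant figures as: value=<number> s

value=254.5 s

Convert throughput: Q = 174.3 kg/h = 174.3/3600 = 0.0484167 kg/s
t_res = M / Q_s = 12.32 / 0.0484167 = 254.458 s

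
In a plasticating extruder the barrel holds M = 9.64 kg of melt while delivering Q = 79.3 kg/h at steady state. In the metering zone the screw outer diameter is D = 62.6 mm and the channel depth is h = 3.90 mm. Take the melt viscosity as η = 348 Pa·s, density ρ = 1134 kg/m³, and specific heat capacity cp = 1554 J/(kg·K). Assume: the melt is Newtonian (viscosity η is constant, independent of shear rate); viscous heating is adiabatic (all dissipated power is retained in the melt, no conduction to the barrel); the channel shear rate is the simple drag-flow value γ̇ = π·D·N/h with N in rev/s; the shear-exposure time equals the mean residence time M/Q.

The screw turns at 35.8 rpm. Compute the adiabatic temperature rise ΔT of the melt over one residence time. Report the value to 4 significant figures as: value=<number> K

value=78.24 K

Convert throughput: Q = 79.3 kg/h = 79.3/3600 = 0.0220278 kg/s
Mean residence time: t_res = M/Q_s = 9.64 kg / 0.0220278 kg/s = 437.629 s
Geometry in metres: D = 62.6 mm → 0.0626 m, h = 3.90 mm → 0.0039 m; screw speed N = 35.8 rpm = 0.596667 rev/s
γ̇ = π D N / h = (π)(0.0626)(0.596667) / 0.0039 = 30.0879 s⁻¹
ΔT = η·γ̇²·t_res / (ρ·cp) = 348 · (30.0879)² · 437.629 / (1134 · 1554) = 78.2356 K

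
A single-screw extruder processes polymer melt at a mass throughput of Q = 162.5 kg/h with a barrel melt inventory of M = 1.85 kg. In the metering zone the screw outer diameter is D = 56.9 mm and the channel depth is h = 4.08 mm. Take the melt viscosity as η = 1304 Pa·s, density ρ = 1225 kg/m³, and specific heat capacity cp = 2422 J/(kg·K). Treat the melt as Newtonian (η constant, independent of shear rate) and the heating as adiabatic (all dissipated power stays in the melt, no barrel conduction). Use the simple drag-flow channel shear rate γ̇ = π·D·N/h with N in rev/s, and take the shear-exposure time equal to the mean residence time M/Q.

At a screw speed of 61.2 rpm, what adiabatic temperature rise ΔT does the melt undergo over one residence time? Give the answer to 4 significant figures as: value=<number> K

value=35.97 K

Throughput in SI: Q_s = 162.5 kg/h ÷ 3600 s/h = 0.0451389 kg/s
Mean residence time: t_res = M/Q_s = 1.85 kg / 0.0451389 kg/s = 40.9846 s
Convert to SI: D = 0.0569 m, h = 0.00408 m, N = 61.2/60 = 1.02 rev/s
γ̇ = π D N / h = (π)(0.0569)(1.02) / 0.00408 = 44.6892 s⁻¹
ΔT = η·γ̇²·t_res/(ρ·cp) = [1304 × 44.6892² × 40.9846] / [1225 × 2422] = 35.9743 K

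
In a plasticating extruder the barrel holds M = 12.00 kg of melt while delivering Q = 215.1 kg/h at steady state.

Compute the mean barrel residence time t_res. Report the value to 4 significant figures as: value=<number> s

Convert throughput: Q = 215.1 kg/h = 215.1/3600 = 0.05975 kg/s
Mean residence time: t_res = M/Q_s = 12.00 kg / 0.05975 kg/s = 200.837 s

value=200.8 s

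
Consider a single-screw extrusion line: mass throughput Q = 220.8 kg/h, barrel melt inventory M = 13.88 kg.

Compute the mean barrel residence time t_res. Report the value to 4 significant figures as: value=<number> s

Convert throughput: Q = 220.8 kg/h = 220.8/3600 = 0.0613333 kg/s
t_res = M / Q_s = 13.88 ÷ 0.0613333 = 226.304 s

value=226.3 s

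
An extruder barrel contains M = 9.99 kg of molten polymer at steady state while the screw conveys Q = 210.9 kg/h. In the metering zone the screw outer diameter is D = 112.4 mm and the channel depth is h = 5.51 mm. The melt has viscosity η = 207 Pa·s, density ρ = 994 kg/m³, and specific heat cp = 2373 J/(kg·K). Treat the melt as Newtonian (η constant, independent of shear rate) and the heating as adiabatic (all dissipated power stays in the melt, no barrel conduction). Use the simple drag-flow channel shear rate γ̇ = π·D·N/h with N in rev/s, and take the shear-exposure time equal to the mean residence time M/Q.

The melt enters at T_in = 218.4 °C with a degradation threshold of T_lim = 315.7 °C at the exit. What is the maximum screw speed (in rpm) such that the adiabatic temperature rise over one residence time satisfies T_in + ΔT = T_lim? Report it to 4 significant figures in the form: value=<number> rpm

value=75.49 rpm

Q_s = Q / 3600 = 210.9 / 3600 = 0.0585833 kg/s
t_res = M / Q_s = 9.99 / 0.0585833 = 170.526 s
D = 112.4 mm = 0.1124 m;  h = 5.51 mm = 0.00551 m
ΔT_a = T_lim − T_in = 315.7 °C − 218.4 °C = 97.3 K
γ̇_max² = ΔT_a·ρ·cp/(η·t_res) = 97.3·994·2373/(207·170.526) = 6501.82 s⁻²
γ̇_max = sqrt(6501.82) = 80.6339 s⁻¹
N_max = γ̇_max h / (πD) = 80.6339·0.00551/(π·0.1124) = 1.25821 rev/s → ×60 = 75.4926 rpm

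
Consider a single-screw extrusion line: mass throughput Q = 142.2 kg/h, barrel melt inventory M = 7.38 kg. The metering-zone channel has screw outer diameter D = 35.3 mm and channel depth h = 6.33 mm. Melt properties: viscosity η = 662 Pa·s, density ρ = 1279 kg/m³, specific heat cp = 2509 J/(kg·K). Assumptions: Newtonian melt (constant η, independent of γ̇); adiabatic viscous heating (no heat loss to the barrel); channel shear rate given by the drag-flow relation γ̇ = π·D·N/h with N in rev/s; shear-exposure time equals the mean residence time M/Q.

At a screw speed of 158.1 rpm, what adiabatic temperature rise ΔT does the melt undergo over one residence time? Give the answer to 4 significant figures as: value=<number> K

value=82.14 K

Convert throughput: Q = 142.2 kg/h = 142.2/3600 = 0.0395 kg/s
t_res = M / Q_s = 7.38 ÷ 0.0395 = 186.835 s
Convert to SI: D = 0.0353 m, h = 0.00633 m, N = 158.1/60 = 2.635 rev/s
Shear rate: γ̇ = πDN/h = π·0.0353·2.635/0.00633 = 46.1638 s⁻¹
Adiabatic rise: ΔT = η γ̇² t_res / (ρ cp) = 662·(46.1638)²·186.835 / (1279·2509) = 82.1389 K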